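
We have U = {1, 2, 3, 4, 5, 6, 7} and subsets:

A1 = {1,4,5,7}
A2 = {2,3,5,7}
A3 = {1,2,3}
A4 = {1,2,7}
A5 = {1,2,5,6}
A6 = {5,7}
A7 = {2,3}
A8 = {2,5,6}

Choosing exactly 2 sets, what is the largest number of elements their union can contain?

Choosing A1, A2 covers {1, 2, 3, 4, 5, 7} — 6 elements.
No choice of 2 sets does better; here 6 is left uncovered.

6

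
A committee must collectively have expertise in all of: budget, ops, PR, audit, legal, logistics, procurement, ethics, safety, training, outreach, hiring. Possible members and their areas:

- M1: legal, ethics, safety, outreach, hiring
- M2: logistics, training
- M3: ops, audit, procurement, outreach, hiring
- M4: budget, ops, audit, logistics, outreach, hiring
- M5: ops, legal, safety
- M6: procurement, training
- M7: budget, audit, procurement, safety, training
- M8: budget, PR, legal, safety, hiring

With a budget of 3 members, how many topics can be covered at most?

11

Choosing M1, M4, M6 covers {budget, ops, audit, legal, logistics, procurement, ethics, safety, training, outreach, hiring} — 11 topics.
No choice of 3 members does better; here PR is left uncovered.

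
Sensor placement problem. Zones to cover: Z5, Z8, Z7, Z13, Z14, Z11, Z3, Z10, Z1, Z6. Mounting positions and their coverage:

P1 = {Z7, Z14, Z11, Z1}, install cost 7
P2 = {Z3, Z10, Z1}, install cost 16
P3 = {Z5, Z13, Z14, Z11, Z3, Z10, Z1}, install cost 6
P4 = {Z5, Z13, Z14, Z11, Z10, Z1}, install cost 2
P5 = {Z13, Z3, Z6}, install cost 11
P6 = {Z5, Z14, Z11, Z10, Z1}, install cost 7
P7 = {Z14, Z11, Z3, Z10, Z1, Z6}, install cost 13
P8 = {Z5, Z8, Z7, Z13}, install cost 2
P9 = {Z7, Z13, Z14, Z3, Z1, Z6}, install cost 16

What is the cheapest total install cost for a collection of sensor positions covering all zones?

15

P7, P8 cover every zone at install cost 13 + 2 = 15.
Any cover uses at least 2 sensor positions; among all covering selections none totals below 15.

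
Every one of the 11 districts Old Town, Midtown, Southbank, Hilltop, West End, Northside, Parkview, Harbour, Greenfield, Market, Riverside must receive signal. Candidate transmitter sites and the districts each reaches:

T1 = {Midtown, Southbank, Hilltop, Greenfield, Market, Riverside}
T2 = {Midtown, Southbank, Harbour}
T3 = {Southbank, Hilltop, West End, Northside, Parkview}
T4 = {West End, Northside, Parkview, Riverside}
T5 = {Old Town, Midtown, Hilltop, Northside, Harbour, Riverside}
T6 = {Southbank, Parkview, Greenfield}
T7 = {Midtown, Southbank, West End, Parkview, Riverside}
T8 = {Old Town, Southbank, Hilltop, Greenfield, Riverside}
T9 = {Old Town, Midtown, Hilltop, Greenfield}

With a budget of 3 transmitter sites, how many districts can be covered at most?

Choosing T1, T3, T5 covers {Old Town, Midtown, Southbank, Hilltop, West End, Northside, Parkview, Harbour, Greenfield, Market, Riverside} — 11 districts.
That is all 11 districts.

11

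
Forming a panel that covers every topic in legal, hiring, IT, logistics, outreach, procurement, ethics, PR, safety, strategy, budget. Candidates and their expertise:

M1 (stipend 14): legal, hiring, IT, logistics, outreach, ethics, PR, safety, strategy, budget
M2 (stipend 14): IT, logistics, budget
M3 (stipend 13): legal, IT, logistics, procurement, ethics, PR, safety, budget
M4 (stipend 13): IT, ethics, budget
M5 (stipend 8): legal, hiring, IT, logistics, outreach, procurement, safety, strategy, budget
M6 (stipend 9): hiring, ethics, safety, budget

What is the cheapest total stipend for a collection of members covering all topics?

M3, M5 cover every topic at stipend 13 + 8 = 21.
Any cover uses at least 2 members; among all covering selections none totals below 21.

21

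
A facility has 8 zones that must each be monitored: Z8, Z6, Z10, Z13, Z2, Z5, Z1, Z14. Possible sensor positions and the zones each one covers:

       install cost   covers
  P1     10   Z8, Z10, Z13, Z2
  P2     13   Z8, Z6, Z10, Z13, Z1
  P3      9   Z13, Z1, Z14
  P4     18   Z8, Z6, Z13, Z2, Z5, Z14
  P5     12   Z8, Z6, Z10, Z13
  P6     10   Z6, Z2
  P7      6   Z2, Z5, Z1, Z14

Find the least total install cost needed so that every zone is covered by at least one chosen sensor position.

18

P5, P7 cover every zone at install cost 12 + 6 = 18.
Any cover uses at least 2 sensor positions; among all covering selections none totals below 18.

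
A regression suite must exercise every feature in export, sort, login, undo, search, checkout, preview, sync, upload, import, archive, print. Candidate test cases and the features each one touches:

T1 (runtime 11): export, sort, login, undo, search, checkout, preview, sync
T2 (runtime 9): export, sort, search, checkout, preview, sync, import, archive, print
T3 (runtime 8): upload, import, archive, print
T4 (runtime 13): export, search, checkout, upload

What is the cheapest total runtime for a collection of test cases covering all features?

T1, T3 cover every feature at runtime 11 + 8 = 19.
Any cover uses at least 2 test cases; among all covering selections none totals below 19.
Greedy by coverage-per-runtime would pick T2, T1, T3 for 28 — worse than the optimum 19.

19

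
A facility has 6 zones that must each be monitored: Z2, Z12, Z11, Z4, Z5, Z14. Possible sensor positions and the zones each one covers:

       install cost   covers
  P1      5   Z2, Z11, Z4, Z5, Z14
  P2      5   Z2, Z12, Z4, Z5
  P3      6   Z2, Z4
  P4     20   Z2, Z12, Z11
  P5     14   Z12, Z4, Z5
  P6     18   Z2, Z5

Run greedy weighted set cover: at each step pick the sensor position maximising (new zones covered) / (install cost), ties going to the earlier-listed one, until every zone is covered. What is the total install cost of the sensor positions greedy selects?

Pick 1: P1 adds 5 new (Z2, Z11, Z4, Z5, Z14) at install cost 5 (ratio 5/5).
Pick 2: P2 adds 1 new (Z12) at install cost 5 (ratio 1/5).
Greedy total install cost: 5 + 5 = 10.

10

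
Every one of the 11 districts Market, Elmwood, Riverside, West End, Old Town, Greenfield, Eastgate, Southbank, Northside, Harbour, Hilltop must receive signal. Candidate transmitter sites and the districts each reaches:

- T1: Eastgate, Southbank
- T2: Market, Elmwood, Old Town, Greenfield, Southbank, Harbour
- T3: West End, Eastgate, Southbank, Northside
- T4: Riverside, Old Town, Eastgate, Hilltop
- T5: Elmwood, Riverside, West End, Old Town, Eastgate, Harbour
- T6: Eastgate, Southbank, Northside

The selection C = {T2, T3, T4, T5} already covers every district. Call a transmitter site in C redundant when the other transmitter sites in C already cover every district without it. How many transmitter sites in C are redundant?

Drop T2: Market, Greenfield uncovered — not redundant.
Drop T3: Northside uncovered — not redundant.
Drop T4: Hilltop uncovered — not redundant.
Drop T5: the rest still cover every district — redundant.
1 redundant: T5.

1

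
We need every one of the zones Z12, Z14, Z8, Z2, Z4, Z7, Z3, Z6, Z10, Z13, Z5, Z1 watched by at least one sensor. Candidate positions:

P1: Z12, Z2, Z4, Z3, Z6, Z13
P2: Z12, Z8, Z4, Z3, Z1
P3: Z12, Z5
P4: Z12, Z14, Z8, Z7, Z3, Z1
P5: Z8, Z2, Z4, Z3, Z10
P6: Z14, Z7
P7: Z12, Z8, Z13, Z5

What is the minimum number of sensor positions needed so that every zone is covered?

4

P1, P3, P4, P5 together cover {Z12, Z14, Z8, Z2, Z4, Z7, Z3, Z6, Z10, Z13, Z5, Z1} — every zone.
No 3 of the 7 sensor positions cover everything (all 35 triples fall short), so 4 is minimum.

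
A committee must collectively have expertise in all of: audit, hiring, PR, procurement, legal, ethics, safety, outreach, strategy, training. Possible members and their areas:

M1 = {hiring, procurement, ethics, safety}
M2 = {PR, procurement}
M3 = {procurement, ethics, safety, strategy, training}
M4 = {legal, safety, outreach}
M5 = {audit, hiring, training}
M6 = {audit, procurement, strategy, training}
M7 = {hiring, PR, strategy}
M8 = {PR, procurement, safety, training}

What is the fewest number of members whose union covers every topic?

M1, M2, M4, M6 together cover {audit, hiring, PR, procurement, legal, ethics, safety, outreach, strategy, training} — every topic.
No 3 of the 8 members cover everything (all 56 triples fall short), so 4 is minimum.

4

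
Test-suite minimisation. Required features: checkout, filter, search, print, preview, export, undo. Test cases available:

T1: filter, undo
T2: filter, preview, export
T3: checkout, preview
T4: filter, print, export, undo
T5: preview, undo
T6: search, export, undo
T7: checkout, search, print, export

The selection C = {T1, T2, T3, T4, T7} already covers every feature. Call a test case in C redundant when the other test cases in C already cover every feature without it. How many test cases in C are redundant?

Drop T1: the rest still cover every feature — redundant.
Drop T2: the rest still cover every feature — redundant.
Drop T3: the rest still cover every feature — redundant.
Drop T4: the rest still cover every feature — redundant.
Drop T7: search uncovered — not redundant.
4 redundant: T1, T2, T3, T4.

4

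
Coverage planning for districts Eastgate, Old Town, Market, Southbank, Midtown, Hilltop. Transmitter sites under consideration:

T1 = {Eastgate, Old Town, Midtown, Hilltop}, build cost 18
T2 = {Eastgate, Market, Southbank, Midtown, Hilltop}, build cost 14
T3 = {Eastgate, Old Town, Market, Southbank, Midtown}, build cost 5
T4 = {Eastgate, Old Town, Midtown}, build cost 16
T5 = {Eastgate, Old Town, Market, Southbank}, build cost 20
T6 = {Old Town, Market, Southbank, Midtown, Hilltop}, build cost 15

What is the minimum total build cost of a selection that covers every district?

19

T2, T3 cover every district at build cost 14 + 5 = 19.
Any cover uses at least 2 transmitter sites; among all covering selections none totals below 19.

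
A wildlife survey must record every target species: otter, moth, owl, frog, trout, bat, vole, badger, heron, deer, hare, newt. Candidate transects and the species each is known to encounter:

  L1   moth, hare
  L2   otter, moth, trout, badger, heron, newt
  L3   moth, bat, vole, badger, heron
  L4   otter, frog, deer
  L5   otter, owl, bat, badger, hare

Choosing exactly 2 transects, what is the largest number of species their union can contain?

9

Choosing L2, L5 covers {otter, moth, owl, trout, bat, badger, heron, hare, newt} — 9 species.
No choice of 2 transects does better; here frog, vole, deer are left uncovered.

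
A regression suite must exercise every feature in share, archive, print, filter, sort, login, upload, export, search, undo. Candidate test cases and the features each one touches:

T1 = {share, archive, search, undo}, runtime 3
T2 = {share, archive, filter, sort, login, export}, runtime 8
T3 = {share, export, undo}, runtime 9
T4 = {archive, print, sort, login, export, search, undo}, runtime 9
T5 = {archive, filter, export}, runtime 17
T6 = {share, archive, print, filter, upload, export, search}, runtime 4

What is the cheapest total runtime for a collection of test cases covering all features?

13

T4, T6 cover every feature at runtime 9 + 4 = 13.
Any cover uses at least 2 test cases; among all covering selections none totals below 13.
Greedy by coverage-per-runtime would pick T6, T1, T2 for 15 — worse than the optimum 13.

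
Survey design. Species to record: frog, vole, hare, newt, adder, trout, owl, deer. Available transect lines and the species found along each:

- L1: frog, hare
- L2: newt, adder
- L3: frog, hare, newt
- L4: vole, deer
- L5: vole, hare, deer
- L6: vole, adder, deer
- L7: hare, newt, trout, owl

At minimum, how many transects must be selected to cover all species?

L1, L6, L7 together cover {frog, vole, hare, newt, adder, trout, owl, deer} — every species.
No 2 of the 7 transects cover everything (all 21 pairs fall short), so 3 is minimum.

3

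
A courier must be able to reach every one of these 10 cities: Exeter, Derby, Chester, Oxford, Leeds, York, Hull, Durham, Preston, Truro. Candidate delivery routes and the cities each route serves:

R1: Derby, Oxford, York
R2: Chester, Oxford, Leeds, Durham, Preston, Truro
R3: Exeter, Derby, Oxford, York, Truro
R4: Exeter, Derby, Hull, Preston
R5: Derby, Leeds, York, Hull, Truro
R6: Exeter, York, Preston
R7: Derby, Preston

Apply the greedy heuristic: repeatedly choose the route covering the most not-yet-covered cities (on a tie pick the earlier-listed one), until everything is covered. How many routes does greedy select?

3

Pick 1: R2 covers 6 new cities (Chester, Oxford, Leeds, Durham, Preston, Truro).
Pick 2: R3 covers 3 new cities (Exeter, Derby, York).
Pick 3: R4 covers 1 new cities (Hull).
Greedy uses 3 routes.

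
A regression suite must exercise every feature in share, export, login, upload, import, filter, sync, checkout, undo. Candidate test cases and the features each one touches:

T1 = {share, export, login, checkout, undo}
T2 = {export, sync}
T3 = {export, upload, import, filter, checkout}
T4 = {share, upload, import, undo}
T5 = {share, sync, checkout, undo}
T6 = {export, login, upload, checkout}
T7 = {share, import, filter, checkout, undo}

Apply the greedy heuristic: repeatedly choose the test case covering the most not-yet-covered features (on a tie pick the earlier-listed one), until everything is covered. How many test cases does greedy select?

3

Pick 1: T1 covers 5 new features (share, export, login, checkout, undo).
Pick 2: T3 covers 3 new features (upload, import, filter).
Pick 3: T2 covers 1 new features (sync).
Greedy uses 3 test cases.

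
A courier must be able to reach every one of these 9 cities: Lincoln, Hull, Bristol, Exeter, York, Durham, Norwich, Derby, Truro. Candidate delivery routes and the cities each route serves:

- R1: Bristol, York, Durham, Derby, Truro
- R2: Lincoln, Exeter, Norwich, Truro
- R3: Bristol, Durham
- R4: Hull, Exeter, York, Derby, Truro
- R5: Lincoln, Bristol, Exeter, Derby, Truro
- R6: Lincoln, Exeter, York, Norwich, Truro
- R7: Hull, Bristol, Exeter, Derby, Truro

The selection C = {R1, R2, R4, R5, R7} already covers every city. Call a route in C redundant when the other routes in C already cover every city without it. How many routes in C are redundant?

3

Drop R1: Durham uncovered — not redundant.
Drop R2: Norwich uncovered — not redundant.
Drop R4: the rest still cover every city — redundant.
Drop R5: the rest still cover every city — redundant.
Drop R7: the rest still cover every city — redundant.
3 redundant: R4, R5, R7.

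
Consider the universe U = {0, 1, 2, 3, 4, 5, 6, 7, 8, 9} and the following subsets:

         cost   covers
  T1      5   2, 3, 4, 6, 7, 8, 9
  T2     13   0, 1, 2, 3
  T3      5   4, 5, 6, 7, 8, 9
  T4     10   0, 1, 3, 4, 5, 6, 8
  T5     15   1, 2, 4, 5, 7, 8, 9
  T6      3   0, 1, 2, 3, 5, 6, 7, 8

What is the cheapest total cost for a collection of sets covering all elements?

T1, T6 cover every element at cost 5 + 3 = 8.
Any cover uses at least 2 sets; among all covering selections none totals below 8.

8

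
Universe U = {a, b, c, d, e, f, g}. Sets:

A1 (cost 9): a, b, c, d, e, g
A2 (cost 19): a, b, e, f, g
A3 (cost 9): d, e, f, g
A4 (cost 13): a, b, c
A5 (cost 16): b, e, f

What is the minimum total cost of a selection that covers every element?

18

A1, A3 cover every element at cost 9 + 9 = 18.
Any cover uses at least 2 sets; among all covering selections none totals below 18.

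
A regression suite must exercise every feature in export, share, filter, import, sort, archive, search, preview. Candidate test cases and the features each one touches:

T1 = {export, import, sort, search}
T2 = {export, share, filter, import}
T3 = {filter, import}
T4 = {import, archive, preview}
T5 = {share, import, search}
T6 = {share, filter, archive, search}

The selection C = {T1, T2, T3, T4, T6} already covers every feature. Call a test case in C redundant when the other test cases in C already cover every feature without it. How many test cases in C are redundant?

Drop T1: sort uncovered — not redundant.
Drop T2: the rest still cover every feature — redundant.
Drop T3: the rest still cover every feature — redundant.
Drop T4: preview uncovered — not redundant.
Drop T6: the rest still cover every feature — redundant.
3 redundant: T2, T3, T6.

3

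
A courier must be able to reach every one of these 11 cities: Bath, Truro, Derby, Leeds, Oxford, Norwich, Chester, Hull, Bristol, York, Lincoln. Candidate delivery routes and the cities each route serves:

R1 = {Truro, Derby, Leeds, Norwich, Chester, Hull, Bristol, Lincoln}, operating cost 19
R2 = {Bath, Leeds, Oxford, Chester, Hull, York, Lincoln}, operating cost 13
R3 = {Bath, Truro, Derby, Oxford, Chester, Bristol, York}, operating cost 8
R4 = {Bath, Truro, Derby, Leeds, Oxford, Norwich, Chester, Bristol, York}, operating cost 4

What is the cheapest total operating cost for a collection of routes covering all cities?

17

R2, R4 cover every city at operating cost 13 + 4 = 17.
Any cover uses at least 2 routes; among all covering selections none totals below 17.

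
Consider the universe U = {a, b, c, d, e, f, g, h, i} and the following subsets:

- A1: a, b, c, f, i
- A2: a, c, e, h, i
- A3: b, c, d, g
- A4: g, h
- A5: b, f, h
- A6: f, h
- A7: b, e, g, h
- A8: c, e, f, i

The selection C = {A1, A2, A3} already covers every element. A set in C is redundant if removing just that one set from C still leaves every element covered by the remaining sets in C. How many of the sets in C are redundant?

0

Drop A1: f uncovered — not redundant.
Drop A2: e, h uncovered — not redundant.
Drop A3: d, g uncovered — not redundant.
None of the sets in C is redundant.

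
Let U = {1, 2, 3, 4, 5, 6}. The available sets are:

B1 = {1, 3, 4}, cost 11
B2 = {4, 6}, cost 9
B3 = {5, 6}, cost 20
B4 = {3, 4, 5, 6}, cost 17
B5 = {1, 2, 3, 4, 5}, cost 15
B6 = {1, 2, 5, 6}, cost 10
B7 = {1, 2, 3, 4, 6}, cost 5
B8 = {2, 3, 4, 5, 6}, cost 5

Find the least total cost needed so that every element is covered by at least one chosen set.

B7, B8 cover every element at cost 5 + 5 = 10.
Any cover uses at least 2 sets; among all covering selections none totals below 10.

10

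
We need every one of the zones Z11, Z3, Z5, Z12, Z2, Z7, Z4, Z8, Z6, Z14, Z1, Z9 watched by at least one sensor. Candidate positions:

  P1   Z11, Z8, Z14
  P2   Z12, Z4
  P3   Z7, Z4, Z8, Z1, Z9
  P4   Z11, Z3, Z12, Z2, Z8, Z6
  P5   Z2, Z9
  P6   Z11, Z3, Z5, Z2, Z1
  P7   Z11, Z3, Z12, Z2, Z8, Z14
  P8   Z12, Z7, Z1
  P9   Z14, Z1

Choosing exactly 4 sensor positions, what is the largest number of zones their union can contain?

Choosing P1, P3, P4, P6 covers {Z11, Z3, Z5, Z12, Z2, Z7, Z4, Z8, Z6, Z14, Z1, Z9} — 12 zones.
That is all 12 zones.

12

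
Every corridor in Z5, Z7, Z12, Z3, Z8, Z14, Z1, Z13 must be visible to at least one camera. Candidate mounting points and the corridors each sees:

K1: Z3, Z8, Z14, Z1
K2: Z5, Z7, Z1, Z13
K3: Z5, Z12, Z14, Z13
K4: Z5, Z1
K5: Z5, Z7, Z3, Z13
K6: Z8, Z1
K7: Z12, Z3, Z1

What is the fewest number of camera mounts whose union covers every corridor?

K1, K2, K3 together cover {Z5, Z7, Z12, Z3, Z8, Z14, Z1, Z13} — every corridor.
No 2 of the 7 camera mounts cover everything (all 21 pairs fall short), so 3 is minimum.

3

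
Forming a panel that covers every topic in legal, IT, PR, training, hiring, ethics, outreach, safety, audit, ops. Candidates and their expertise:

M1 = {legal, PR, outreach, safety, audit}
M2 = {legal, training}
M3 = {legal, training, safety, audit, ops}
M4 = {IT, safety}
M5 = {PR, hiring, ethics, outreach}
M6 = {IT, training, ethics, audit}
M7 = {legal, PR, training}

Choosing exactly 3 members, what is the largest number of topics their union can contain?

Choosing M3, M4, M5 covers {legal, IT, PR, training, hiring, ethics, outreach, safety, audit, ops} — 10 topics.
That is all 10 topics.

10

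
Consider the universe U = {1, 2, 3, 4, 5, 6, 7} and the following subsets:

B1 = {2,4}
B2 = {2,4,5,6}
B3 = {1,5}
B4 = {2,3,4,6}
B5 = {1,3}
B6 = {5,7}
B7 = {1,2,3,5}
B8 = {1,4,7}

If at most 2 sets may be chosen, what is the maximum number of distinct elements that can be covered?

Choosing B2, B5 covers {1, 2, 3, 4, 5, 6} — 6 elements.
No choice of 2 sets does better; here 7 is left uncovered.

6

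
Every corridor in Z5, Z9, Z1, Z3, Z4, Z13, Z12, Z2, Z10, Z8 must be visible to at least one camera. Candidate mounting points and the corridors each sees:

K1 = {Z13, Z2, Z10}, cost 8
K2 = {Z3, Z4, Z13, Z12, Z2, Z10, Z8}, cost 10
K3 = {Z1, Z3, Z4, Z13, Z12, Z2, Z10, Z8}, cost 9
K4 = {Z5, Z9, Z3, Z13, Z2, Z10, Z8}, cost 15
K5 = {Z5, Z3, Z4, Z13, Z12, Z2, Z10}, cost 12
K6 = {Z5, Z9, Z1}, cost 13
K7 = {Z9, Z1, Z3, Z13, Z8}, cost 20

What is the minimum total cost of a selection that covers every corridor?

K3, K6 cover every corridor at cost 9 + 13 = 22.
Any cover uses at least 2 camera mounts; among all covering selections none totals below 22.

22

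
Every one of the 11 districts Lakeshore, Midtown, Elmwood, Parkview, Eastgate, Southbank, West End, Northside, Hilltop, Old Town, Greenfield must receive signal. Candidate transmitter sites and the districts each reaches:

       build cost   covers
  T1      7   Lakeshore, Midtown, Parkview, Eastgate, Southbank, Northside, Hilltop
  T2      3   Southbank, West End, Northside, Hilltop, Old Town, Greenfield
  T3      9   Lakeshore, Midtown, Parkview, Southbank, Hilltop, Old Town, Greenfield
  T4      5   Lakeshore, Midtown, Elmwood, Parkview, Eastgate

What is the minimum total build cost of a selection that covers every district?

8

T2, T4 cover every district at build cost 3 + 5 = 8.
Any cover uses at least 2 transmitter sites; among all covering selections none totals below 8.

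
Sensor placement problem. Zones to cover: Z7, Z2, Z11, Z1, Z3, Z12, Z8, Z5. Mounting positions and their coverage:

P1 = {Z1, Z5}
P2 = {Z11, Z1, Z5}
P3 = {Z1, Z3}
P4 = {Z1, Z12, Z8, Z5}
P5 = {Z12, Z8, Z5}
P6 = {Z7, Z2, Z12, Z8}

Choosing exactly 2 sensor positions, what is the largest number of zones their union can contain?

Choosing P2, P6 covers {Z7, Z2, Z11, Z1, Z12, Z8, Z5} — 7 zones.
No choice of 2 sensor positions does better; here Z3 is left uncovered.

7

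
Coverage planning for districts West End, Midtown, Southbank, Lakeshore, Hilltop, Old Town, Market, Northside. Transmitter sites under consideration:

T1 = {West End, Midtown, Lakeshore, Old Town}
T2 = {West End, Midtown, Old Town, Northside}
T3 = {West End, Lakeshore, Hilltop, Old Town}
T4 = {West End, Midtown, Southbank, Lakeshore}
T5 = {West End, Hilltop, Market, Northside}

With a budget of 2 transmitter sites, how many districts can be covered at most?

7

Choosing T1, T5 covers {West End, Midtown, Lakeshore, Hilltop, Old Town, Market, Northside} — 7 districts.
No choice of 2 transmitter sites does better; here Southbank is left uncovered.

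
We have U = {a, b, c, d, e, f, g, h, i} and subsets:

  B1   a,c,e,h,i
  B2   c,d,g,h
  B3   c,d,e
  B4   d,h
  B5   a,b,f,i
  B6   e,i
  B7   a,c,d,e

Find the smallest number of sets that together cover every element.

B1, B2, B5 together cover {a, b, c, d, e, f, g, h, i} — every element.
No 2 of the 7 sets cover everything (all 21 pairs fall short), so 3 is minimum.

3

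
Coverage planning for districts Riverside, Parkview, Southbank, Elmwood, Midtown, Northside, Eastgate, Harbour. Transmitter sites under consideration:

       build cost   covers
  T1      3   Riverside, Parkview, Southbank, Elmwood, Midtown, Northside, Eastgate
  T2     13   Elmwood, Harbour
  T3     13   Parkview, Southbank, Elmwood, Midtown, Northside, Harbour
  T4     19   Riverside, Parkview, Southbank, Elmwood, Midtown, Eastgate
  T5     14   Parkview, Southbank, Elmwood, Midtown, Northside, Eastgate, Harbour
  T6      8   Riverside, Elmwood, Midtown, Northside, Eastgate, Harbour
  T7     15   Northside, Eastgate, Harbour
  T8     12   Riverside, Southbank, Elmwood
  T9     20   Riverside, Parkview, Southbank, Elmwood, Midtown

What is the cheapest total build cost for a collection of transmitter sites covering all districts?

11

T1, T6 cover every district at build cost 3 + 8 = 11.
Any cover uses at least 2 transmitter sites; among all covering selections none totals below 11.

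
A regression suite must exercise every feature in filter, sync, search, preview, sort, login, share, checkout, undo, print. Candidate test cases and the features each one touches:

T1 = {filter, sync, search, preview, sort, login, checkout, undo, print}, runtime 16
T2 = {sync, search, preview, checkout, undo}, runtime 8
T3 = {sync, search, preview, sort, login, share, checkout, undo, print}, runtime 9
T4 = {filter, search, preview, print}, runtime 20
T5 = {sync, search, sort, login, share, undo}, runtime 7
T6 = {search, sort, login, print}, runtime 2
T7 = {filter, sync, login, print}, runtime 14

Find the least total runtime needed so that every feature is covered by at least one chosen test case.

23

T1, T5 cover every feature at runtime 16 + 7 = 23.
Any cover uses at least 2 test cases; among all covering selections none totals below 23.
Greedy by coverage-per-runtime would pick T6, T3, T7 for 25 — worse than the optimum 23.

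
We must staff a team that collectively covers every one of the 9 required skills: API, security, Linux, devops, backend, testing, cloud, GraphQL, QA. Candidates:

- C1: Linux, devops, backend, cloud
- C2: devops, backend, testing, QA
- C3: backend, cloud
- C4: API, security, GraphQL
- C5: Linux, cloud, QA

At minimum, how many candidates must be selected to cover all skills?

C1, C2, C4 together cover {API, security, Linux, devops, backend, testing, cloud, GraphQL, QA} — every skill.
No 2 of the 5 candidates cover everything (all 10 pairs fall short), so 3 is minimum.

3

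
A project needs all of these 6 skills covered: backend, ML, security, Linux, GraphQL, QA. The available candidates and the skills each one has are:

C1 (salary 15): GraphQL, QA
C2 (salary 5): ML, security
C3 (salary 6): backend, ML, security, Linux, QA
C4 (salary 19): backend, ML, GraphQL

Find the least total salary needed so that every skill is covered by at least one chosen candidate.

C1, C3 cover every skill at salary 15 + 6 = 21.
Any cover uses at least 2 candidates; among all covering selections none totals below 21.

21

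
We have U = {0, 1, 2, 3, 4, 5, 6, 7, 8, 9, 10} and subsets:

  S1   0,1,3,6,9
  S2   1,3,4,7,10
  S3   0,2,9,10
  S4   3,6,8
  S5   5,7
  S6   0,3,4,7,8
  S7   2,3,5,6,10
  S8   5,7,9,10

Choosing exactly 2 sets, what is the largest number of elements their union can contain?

Choosing S6, S7 covers {0, 2, 3, 4, 5, 6, 7, 8, 10} — 9 elements.
No choice of 2 sets does better; here 1, 9 are left uncovered.

9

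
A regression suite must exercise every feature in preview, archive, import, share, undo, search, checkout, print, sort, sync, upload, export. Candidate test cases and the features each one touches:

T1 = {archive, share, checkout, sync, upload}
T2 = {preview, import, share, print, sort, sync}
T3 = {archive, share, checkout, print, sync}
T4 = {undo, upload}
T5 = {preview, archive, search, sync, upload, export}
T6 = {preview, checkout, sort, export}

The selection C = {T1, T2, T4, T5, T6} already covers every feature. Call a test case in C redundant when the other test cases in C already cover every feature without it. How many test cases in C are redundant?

Drop T1: the rest still cover every feature — redundant.
Drop T2: import, print uncovered — not redundant.
Drop T4: undo uncovered — not redundant.
Drop T5: search uncovered — not redundant.
Drop T6: the rest still cover every feature — redundant.
2 redundant: T1, T6.

2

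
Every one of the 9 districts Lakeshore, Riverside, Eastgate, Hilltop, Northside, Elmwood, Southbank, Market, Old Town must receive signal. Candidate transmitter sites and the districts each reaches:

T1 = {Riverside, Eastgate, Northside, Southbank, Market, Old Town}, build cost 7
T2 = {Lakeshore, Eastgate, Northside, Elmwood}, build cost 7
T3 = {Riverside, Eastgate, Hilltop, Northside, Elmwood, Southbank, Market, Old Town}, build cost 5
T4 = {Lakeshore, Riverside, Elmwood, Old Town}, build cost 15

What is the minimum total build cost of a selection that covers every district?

T2, T3 cover every district at build cost 7 + 5 = 12.
Any cover uses at least 2 transmitter sites; among all covering selections none totals below 12.

12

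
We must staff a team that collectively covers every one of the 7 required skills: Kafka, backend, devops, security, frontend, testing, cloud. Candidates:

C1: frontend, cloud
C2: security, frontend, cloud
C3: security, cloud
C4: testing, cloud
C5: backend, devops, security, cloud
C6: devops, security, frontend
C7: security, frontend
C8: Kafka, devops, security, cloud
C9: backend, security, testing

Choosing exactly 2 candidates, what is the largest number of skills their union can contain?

6

Choosing C8, C9 covers {Kafka, backend, devops, security, testing, cloud} — 6 skills.
No choice of 2 candidates does better; here frontend is left uncovered.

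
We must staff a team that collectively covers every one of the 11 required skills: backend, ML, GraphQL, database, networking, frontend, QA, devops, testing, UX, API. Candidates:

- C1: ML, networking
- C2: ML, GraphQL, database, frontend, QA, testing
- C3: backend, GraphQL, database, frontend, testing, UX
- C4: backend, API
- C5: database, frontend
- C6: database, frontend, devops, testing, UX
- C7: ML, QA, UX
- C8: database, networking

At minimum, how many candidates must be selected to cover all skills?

C1, C2, C4, C6 together cover {backend, ML, GraphQL, database, networking, frontend, QA, devops, testing, UX, API} — every skill.
No 3 of the 8 candidates cover everything (all 56 triples fall short), so 4 is minimum.

4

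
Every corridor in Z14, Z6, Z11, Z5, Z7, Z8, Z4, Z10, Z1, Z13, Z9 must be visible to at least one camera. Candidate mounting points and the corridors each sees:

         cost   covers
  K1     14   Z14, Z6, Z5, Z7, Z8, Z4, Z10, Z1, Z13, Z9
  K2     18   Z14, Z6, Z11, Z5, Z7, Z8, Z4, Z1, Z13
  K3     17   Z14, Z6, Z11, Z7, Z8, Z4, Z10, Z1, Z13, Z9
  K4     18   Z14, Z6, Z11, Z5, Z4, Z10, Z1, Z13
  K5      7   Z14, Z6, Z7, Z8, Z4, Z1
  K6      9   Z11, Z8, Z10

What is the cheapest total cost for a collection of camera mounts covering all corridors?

23

K1, K6 cover every corridor at cost 14 + 9 = 23.
Any cover uses at least 2 camera mounts; among all covering selections none totals below 23.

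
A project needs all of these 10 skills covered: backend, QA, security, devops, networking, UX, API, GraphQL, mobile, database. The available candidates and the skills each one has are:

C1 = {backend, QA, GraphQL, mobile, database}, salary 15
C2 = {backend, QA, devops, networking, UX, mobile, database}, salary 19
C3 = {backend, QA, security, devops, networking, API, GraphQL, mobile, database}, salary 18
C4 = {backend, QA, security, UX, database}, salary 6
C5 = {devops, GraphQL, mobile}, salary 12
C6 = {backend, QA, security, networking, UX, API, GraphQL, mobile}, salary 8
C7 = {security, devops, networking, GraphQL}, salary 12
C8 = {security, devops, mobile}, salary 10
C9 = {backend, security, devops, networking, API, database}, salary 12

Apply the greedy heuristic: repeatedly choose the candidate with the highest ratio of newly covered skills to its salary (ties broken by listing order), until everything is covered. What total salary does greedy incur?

24

Pick 1: C6 adds 8 new (backend, QA, security, networking, UX, API, GraphQL, mobile) at salary 8 (ratio 8/8).
Pick 2: C4 adds 1 new (database) at salary 6 (ratio 1/6).
Pick 3: C8 adds 1 new (devops) at salary 10 (ratio 1/10).
Greedy total salary: 8 + 6 + 10 = 24. (The true optimum is 20, so greedy overshoots here.)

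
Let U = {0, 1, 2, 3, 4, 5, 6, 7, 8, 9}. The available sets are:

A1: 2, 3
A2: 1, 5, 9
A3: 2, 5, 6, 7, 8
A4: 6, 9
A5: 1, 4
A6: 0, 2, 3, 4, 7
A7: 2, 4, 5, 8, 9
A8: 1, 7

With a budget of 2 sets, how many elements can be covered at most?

8

Choosing A2, A6 covers {0, 1, 2, 3, 4, 5, 7, 9} — 8 elements.
No choice of 2 sets does better; here 6, 8 are left uncovered.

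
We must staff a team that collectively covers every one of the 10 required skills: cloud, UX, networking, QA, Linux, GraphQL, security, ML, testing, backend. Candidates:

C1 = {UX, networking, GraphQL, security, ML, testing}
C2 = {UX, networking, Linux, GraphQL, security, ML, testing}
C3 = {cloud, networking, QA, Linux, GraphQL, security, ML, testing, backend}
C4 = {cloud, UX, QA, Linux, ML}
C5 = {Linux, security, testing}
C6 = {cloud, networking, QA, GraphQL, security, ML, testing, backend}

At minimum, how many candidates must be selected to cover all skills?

2

C1, C3 together cover {cloud, UX, networking, QA, Linux, GraphQL, security, ML, testing, backend} — every skill.
No single candidate contains all 10 skills, so 2 is optimal.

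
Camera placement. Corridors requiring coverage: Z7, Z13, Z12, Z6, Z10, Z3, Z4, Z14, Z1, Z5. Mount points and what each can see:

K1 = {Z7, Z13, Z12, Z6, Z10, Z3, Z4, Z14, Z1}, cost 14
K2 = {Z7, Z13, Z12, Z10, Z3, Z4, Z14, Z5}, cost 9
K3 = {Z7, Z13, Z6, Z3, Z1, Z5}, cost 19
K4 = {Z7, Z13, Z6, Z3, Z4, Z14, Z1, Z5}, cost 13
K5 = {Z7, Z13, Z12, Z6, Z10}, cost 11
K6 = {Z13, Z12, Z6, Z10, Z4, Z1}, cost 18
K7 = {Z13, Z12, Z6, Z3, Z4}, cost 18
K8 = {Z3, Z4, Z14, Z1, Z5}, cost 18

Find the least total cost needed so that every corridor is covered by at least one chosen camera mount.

22

K2, K4 cover every corridor at cost 9 + 13 = 22.
Any cover uses at least 2 camera mounts; among all covering selections none totals below 22.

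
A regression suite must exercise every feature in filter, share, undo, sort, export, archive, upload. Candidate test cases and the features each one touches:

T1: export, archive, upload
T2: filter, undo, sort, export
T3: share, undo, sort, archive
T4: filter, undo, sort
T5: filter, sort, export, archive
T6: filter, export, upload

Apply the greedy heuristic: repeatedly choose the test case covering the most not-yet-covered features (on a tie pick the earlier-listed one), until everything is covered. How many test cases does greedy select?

Pick 1: T2 covers 4 new features (filter, undo, sort, export).
Pick 2: T1 covers 2 new features (archive, upload).
Pick 3: T3 covers 1 new features (share).
Greedy uses 3 test cases. (The true minimum is 2.)

3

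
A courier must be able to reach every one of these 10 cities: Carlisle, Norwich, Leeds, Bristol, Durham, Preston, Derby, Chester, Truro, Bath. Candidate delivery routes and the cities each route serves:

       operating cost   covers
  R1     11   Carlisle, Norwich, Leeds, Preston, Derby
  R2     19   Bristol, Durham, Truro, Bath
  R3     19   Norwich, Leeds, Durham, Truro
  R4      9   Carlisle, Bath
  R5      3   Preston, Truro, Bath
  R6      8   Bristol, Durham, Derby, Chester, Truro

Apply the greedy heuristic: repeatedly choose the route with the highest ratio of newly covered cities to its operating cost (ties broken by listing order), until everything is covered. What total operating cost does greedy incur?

22

Pick 1: R5 adds 3 new (Preston, Truro, Bath) at operating cost 3 (ratio 3/3).
Pick 2: R6 adds 4 new (Bristol, Durham, Derby, Chester) at operating cost 8 (ratio 4/8).
Pick 3: R1 adds 3 new (Carlisle, Norwich, Leeds) at operating cost 11 (ratio 3/11).
Greedy total operating cost: 3 + 8 + 11 = 22.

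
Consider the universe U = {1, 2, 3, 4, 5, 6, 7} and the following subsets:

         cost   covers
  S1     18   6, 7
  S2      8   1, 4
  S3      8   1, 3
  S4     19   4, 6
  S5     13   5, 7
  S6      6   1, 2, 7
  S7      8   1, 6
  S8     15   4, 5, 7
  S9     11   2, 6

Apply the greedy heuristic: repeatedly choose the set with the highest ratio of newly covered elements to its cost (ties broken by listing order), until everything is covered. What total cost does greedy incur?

Pick 1: S6 adds 3 new (1, 2, 7) at cost 6 (ratio 3/6).
Pick 2: S8 adds 2 new (4, 5) at cost 15 (ratio 2/15).
Pick 3: S3 adds 1 new (3) at cost 8 (ratio 1/8).
Pick 4: S7 adds 1 new (6) at cost 8 (ratio 1/8).
Greedy total cost: 6 + 15 + 8 + 8 = 37. (The true optimum is 34, so greedy overshoots here.)

37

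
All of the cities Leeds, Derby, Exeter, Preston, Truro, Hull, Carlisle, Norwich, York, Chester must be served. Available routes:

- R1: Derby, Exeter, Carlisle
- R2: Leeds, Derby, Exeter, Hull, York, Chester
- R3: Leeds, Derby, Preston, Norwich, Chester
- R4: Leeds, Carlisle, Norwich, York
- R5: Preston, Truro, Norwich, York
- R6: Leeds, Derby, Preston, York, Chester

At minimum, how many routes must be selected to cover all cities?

R1, R2, R5 together cover {Leeds, Derby, Exeter, Preston, Truro, Hull, Carlisle, Norwich, York, Chester} — every city.
No 2 of the 6 routes cover everything (all 15 pairs fall short), so 3 is minimum.

3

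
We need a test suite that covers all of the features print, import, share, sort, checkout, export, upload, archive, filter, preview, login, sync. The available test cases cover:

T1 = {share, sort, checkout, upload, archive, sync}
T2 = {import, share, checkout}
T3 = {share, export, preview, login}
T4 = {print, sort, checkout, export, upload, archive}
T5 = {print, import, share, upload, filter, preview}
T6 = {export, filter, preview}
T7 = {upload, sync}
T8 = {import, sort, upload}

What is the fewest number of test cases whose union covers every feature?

3

T1, T3, T5 together cover {print, import, share, sort, checkout, export, upload, archive, filter, preview, login, sync} — every feature.
No 2 of the 8 test cases cover everything (all 28 pairs fall short), so 3 is minimum.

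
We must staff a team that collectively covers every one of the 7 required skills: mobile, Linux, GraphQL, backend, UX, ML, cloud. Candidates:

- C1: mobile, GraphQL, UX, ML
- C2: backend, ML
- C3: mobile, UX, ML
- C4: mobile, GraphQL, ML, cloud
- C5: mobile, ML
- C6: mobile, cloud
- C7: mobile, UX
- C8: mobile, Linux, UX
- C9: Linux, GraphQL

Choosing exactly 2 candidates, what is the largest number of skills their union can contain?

Choosing C4, C8 covers {mobile, Linux, GraphQL, UX, ML, cloud} — 6 skills.
No choice of 2 candidates does better; here backend is left uncovered.

6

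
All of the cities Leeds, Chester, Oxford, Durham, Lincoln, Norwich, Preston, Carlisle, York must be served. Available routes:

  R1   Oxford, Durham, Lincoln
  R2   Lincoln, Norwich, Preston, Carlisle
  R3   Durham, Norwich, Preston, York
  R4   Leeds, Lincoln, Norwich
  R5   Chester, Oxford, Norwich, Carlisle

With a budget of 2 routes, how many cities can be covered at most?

Choosing R3, R5 covers {Chester, Oxford, Durham, Norwich, Preston, Carlisle, York} — 7 cities.
No choice of 2 routes does better; here Leeds, Lincoln are left uncovered.

7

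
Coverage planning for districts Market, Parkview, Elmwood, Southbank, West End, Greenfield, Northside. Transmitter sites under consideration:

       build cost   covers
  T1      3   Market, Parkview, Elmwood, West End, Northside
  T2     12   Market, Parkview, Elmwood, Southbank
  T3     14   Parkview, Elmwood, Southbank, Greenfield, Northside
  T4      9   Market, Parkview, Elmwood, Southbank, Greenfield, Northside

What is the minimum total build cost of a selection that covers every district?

12

T1, T4 cover every district at build cost 3 + 9 = 12.
Any cover uses at least 2 transmitter sites; among all covering selections none totals below 12.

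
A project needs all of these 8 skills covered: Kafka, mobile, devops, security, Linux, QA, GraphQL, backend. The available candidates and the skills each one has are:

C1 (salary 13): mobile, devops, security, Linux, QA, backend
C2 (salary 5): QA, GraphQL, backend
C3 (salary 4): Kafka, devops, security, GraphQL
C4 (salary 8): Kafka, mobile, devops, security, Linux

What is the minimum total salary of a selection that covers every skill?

13

C2, C4 cover every skill at salary 5 + 8 = 13.
Any cover uses at least 2 candidates; among all covering selections none totals below 13.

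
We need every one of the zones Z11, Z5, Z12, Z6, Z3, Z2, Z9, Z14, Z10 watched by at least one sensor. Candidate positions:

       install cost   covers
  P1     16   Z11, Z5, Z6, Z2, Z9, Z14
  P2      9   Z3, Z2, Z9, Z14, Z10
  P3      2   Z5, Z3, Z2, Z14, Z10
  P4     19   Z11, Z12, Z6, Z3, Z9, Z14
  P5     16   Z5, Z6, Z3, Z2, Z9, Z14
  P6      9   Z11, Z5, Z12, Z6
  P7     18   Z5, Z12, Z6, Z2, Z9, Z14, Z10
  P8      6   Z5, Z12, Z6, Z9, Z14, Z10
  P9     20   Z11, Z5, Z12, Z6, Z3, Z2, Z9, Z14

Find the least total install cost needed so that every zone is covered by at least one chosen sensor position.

17

P3, P6, P8 cover every zone at install cost 2 + 9 + 6 = 17.
Any cover uses at least 2 sensor positions; among all covering selections none totals below 17.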